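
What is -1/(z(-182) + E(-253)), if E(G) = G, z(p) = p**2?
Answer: -1/32871 ≈ -3.0422e-5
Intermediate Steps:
-1/(z(-182) + E(-253)) = -1/((-182)**2 - 253) = -1/(33124 - 253) = -1/32871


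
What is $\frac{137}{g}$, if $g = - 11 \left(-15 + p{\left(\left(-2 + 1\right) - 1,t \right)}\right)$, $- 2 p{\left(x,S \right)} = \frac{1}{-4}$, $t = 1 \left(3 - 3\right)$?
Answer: $\frac{1096}{1309} \approx 0.83728$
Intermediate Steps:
$t = 0$ ($t = 1 \cdot 0 = 0$)
$p{\left(x,S \right)} = \frac{1}{8}$ ($p{\left(x,S \right)} = - \frac{1}{2 \left(-4\right)} = \left(- \frac{1}{2}\right) \left(- \frac{1}{4}\right) = \frac{1}{8}$)
$g = \frac{1309}{8}$ ($g = - 11 \left(-15 + \frac{1}{8}\right) = \left(-11\right) \left(- \frac{119}{8}\right) = \frac{1309}{8} \approx 163.63$)
$\frac{137}{g} = \frac{137}{\frac{1309}{8}} = 137 \cdot \frac{8}{1309} = \frac{1096}{1309}$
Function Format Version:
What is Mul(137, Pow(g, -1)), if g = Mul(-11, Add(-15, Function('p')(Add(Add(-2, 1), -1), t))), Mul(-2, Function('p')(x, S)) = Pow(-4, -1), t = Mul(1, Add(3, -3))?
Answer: Rational(1096, 1309) ≈ 0.83728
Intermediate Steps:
t = 0 (t = Mul(1, 0) = 0)
Function('p')(x, S) = Rational(1, 8) (Function('p')(x, S) = Mul(Rational(-1, 2), Pow(-4, -1)) = Mul(Rational(-1, 2), Rational(-1, 4)) = Rational(1, 8))
g = Rational(1309, 8) (g = Mul(-11, Add(-15, Rational(1, 8))) = Mul(-11, Rational(-119, 8)) = Rational(1309, 8) ≈ 163.63)
Mul(137, Pow(g, -1)) = Mul(137, Pow(Rational(1309, 8), -1)) = Mul(137, Rational(8, 1309)) = Rational(1096, 1309)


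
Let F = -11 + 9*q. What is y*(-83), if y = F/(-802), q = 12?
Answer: 8051/802 ≈ 10.039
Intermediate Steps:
F = 97 (F = -11 + 9*12 = -11 + 108 = 97)
y = -97/802 (y = 97/(-802) = 97*(-1/802) = -97/802 ≈ -0.12095)
y*(-83) = -97/802*(-83) = 8051/802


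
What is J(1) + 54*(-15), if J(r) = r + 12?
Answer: -797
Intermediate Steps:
J(r) = 12 + r
J(1) + 54*(-15) = (12 + 1) + 54*(-15) = 13 - 810 = -797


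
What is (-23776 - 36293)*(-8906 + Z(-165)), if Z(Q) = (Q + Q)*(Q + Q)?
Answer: -6006539586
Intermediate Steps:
Z(Q) = 4*Q² (Z(Q) = (2*Q)*(2*Q) = 4*Q²)
(-23776 - 36293)*(-8906 + Z(-165)) = (-23776 - 36293)*(-8906 + 4*(-165)²) = -60069*(-8906 + 4*27225) = -60069*(-8906 + 108900) = -60069*99994 = -6006539586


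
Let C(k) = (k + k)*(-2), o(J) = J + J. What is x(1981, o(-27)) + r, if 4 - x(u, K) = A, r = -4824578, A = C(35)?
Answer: -4824434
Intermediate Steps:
o(J) = 2*J
C(k) = -4*k (C(k) = (2*k)*(-2) = -4*k)
A = -140 (A = -4*35 = -140)
x(u, K) = 144 (x(u, K) = 4 - 1*(-140) = 4 + 140 = 144)
x(1981, o(-27)) + r = 144 - 4824578 = -4824434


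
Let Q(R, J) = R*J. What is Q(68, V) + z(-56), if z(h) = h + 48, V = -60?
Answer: -4088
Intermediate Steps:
Q(R, J) = J*R
z(h) = 48 + h
Q(68, V) + z(-56) = -60*68 + (48 - 56) = -4080 - 8 = -4088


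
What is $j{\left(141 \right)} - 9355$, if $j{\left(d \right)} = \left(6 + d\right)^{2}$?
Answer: $12254$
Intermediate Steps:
$j{\left(141 \right)} - 9355 = \left(6 + 141\right)^{2} - 9355 = 147^{2} - 9355 = 21609 - 9355 = 12254$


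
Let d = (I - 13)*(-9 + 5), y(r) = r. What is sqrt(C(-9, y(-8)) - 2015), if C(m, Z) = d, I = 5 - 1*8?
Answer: I*sqrt(1951) ≈ 44.17*I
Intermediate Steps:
I = -3 (I = 5 - 8 = -3)
d = 64 (d = (-3 - 13)*(-9 + 5) = -16*(-4) = 64)
C(m, Z) = 64
sqrt(C(-9, y(-8)) - 2015) = sqrt(64 - 2015) = sqrt(-1951) = I*sqrt(1951)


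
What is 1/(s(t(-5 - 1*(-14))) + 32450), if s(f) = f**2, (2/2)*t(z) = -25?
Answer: 1/33075 ≈ 3.0234e-5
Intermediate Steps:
t(z) = -25
1/(s(t(-5 - 1*(-14))) + 32450) = 1/((-25)**2 + 32450) = 1/(625 + 32450) = 1/33075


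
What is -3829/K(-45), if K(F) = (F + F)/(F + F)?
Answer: -3829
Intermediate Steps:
K(F) = 1 (K(F) = (2*F)/((2*F)) = (2*F)*(1/(2*F)) = 1)
-3829/K(-45) = -3829/1 = -3829*1 = -3829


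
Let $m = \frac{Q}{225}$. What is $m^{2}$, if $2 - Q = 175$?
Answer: $\frac{29929}{50625} \approx 0.59119$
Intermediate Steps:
$Q = -173$ ($Q = 2 - 175 = -173$)
$m = - \frac{173}{225} \approx -0.76889$
$m^{2} = \left(- \frac{173}{225}\right)^{2} = \frac{29929}{50625}$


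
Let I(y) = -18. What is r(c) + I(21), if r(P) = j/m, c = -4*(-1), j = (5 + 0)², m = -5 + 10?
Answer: -13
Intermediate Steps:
m = 5
j = 25 (j = 5² = 25)
c = 4
r(P) = 5 (r(P) = 25/5 = 25*(⅕) = 5)
r(c) + I(21) = 5 - 18 = -13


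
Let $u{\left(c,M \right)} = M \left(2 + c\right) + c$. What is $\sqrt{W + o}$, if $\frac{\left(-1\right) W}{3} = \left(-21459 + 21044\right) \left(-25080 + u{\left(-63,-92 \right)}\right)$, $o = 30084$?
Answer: $i \sqrt{24286011} \approx 4928.1 i$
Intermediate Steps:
$u{\left(c,M \right)} = c + M \left(2 + c\right)$
$W = -24316095$ ($W = - 3 \left(-21459 + 21044\right) \left(-25080 - -5549\right) = - 3 \left(- 415 \left(-25080 - -5549\right)\right) = - 3 \left(- 415 \left(-25080 + 5549\right)\right) = - 3 \left(\left(-415\right) \left(-19531\right)\right) = \left(-3\right) 8105365 = -24316095$)
$\sqrt{W + o} = \sqrt{-24316095 + 30084} = \sqrt{-24286011} = i \sqrt{24286011}$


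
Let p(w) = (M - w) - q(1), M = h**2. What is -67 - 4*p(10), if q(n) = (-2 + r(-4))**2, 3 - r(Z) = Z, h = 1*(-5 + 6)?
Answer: 69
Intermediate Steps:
h = 1 (h = 1*1 = 1)
r(Z) = 3 - Z
q(n) = 25 (q(n) = (-2 + (3 - 1*(-4)))**2 = (-2 + (3 + 4))**2 = (-2 + 7)**2 = 5**2 = 25)
M = 1 (M = 1**2 = 1)
p(w) = -24 - w (p(w) = (1 - w) - 1*25 = (1 - w) - 25 = -24 - w)
-67 - 4*p(10) = -67 - 4*(-24 - 1*10) = -67 - 4*(-24 - 10) = -67 - 4*(-34) = -67 + 136 = 69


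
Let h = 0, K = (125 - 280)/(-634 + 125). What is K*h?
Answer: 0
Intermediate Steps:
K = 155/509 (K = -155/(-509) = -155*(-1/509) = 155/509 ≈ 0.30452)
K*h = (155/509)*0 = 0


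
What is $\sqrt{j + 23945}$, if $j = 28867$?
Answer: $18 \sqrt{163} \approx 229.81$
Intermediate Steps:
$\sqrt{j + 23945} = \sqrt{28867 + 23945} = \sqrt{52812} = 18 \sqrt{163}$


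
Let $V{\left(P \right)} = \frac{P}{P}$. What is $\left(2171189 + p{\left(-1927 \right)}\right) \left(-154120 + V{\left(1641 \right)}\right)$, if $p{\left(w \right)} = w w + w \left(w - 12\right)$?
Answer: $-1482774429549$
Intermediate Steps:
$V{\left(P \right)} = 1$
$p{\left(w \right)} = w^{2} + w \left(-12 + w\right)$
$\left(2171189 + p{\left(-1927 \right)}\right) \left(-154120 + V{\left(1641 \right)}\right) = \left(2171189 + 2 \left(-1927\right) \left(-6 - 1927\right)\right) \left(-154120 + 1\right) = \left(2171189 + 2 \left(-1927\right) \left(-1933\right)\right) \left(-154119\right) = \left(2171189 + 7449782\right) \left(-154119\right) = 9620971 \left(-154119\right) = -1482774429549$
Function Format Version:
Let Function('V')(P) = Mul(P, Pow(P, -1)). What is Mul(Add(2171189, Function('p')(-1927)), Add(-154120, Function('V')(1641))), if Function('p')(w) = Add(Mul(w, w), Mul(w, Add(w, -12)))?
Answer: -1482774429549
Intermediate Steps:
Function('V')(P) = 1
Function('p')(w) = Add(Pow(w, 2), Mul(w, Add(-12, w)))
Mul(Add(2171189, Function('p')(-1927)), Add(-154120, Function('V')(1641))) = Mul(Add(2171189, Mul(2, -1927, Add(-6, -1927))), Add(-154120, 1)) = Mul(Add(2171189, Mul(2, -1927, -1933)), -154119) = Mul(Add(2171189, 7449782), -154119) = Mul(9620971, -154119) = -1482774429549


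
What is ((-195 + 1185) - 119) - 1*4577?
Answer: -3706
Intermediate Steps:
((-195 + 1185) - 119) - 1*4577 = (990 - 119) - 4577 = 871 - 4577 = -3706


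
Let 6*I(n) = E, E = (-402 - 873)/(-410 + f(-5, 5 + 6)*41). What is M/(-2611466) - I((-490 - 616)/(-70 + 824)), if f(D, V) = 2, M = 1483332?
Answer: -1041469421/856560848 ≈ -1.2159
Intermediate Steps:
E = 1275/328 (E = (-402 - 873)/(-410 + 2*41) = -1275/(-410 + 82) = -1275/(-328) = -1275*(-1/328) = 1275/328 ≈ 3.8872)
I(n) = 425/656 (I(n) = (1/6)*(1275/328) = 425/656)
M/(-2611466) - I((-490 - 616)/(-70 + 824)) = 1483332/(-2611466) - 1*425/656 = 1483332*(-1/2611466) - 425/656 = -741666/1305733 - 425/656 = -1041469421/856560848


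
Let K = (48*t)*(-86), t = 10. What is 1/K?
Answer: -1/41280 ≈ -2.4225e-5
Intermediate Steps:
K = -41280 (K = (48*10)*(-86) = 480*(-86) = -41280)
1/K = 1/(-41280) = -1/41280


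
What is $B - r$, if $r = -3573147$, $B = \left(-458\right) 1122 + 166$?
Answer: $3059437$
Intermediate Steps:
$B = -513710$ ($B = -513876 + 166 = -513710$)
$B - r = -513710 - -3573147 = -513710 + 3573147 = 3059437$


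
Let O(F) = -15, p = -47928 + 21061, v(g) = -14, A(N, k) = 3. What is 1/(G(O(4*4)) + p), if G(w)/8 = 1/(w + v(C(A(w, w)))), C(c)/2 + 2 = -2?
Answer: -29/779151 ≈ -3.7220e-5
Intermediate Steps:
C(c) = -8 (C(c) = -4 + 2*(-2) = -4 - 4 = -8)
p = -26867
G(w) = 8/(-14 + w) (G(w) = 8/(w - 14) = 8/(-14 + w))
1/(G(O(4*4)) + p) = 1/(8/(-14 - 15) - 26867) = 1/(8/(-29) - 26867) = 1/(8*(-1/29) - 26867) = 1/(-8/29 - 26867) = 1/(-779151/29) = -29/779151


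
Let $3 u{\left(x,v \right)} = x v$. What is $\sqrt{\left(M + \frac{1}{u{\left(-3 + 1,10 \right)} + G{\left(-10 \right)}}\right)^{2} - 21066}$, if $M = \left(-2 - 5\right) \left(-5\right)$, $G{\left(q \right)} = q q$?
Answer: $\frac{i \sqrt{1555475591}}{280} \approx 140.86 i$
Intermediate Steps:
$u{\left(x,v \right)} = \frac{v x}{3}$ ($u{\left(x,v \right)} = \frac{x v}{3} = \frac{v x}{3}$)
$G{\left(q \right)} = q^{2}$
$M = 35$ ($M = \left(-7\right) \left(-5\right) = 35$)
$\sqrt{\left(M + \frac{1}{u{\left(-3 + 1,10 \right)} + G{\left(-10 \right)}}\right)^{2} - 21066} = \sqrt{\left(35 + \frac{1}{\frac{1}{3} \cdot 10 \left(-3 + 1\right) + \left(-10\right)^{2}}\right)^{2} - 21066} = \sqrt{\left(35 + \frac{1}{\frac{1}{3} \cdot 10 \left(-2\right) + 100}\right)^{2} - 21066} = \sqrt{\left(35 + \frac{1}{- \frac{20}{3} + 100}\right)^{2} - 21066} = \sqrt{\left(35 + \frac{1}{\frac{280}{3}}\right)^{2} - 21066} = \sqrt{\left(35 + \frac{3}{280}\right)^{2} - 21066} = \sqrt{\left(\frac{9803}{280}\right)^{2} - 21066} = \sqrt{\frac{96098809}{78400} - 21066} = \sqrt{- \frac{1555475591}{78400}} = \frac{i \sqrt{1555475591}}{280}$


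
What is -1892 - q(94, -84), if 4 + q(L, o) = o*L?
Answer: 6008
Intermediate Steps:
q(L, o) = -4 + L*o (q(L, o) = -4 + o*L = -4 + L*o)
-1892 - q(94, -84) = -1892 - (-4 + 94*(-84)) = -1892 - (-4 - 7896) = -1892 - 1*(-7900) = -1892 + 7900 = 6008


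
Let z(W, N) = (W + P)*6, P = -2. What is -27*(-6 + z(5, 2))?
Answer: -324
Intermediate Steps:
z(W, N) = -12 + 6*W (z(W, N) = (W - 2)*6 = (-2 + W)*6 = -12 + 6*W)
-27*(-6 + z(5, 2)) = -27*(-6 + (-12 + 6*5)) = -27*(-6 + (-12 + 30)) = -27*(-6 + 18) = -27*12 = -324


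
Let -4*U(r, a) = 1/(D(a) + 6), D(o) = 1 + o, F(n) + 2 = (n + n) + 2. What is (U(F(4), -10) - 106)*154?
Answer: -97867/6 ≈ -16311.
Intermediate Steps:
F(n) = 2*n (F(n) = -2 + ((n + n) + 2) = -2 + (2*n + 2) = -2 + (2 + 2*n) = 2*n)
U(r, a) = -1/(4*(7 + a)) (U(r, a) = -1/(4*((1 + a) + 6)) = -1/(4*(7 + a)))
(U(F(4), -10) - 106)*154 = (-1/(28 + 4*(-10)) - 106)*154 = (-1/(28 - 40) - 106)*154 = (-1/(-12) - 106)*154 = (-1*(-1/12) - 106)*154 = (1/12 - 106)*154 = -1271/12*154 = -97867/6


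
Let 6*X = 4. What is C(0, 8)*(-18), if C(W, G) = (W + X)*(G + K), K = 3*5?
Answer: -276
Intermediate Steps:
K = 15
X = ⅔ (X = (⅙)*4 = ⅔ ≈ 0.66667)
C(W, G) = (15 + G)*(⅔ + W) (C(W, G) = (W + ⅔)*(G + 15) = (⅔ + W)*(15 + G) = (15 + G)*(⅔ + W))
C(0, 8)*(-18) = (10 + 15*0 + (⅔)*8 + 8*0)*(-18) = (10 + 0 + 16/3 + 0)*(-18) = (46/3)*(-18) = -276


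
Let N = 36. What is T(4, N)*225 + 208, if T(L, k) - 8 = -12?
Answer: -692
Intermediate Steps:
T(L, k) = -4 (T(L, k) = 8 - 12 = -4)
T(4, N)*225 + 208 = -4*225 + 208 = -900 + 208 = -692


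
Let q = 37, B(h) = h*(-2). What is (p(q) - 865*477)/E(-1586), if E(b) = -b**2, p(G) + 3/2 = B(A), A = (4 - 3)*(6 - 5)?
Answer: 825217/5030792 ≈ 0.16403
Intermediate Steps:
A = 1 (A = 1*1 = 1)
B(h) = -2*h
p(G) = -7/2 (p(G) = -3/2 - 2*1 = -3/2 - 2 = -7/2)
(p(q) - 865*477)/E(-1586) = (-7/2 - 865*477)/((-1*(-1586)**2)) = (-7/2 - 412605)/((-1*2515396)) = -825217/2/(-2515396) = -825217/2*(-1/2515396) = 825217/5030792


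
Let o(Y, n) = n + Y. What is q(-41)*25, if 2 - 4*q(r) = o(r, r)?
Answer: 525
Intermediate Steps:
o(Y, n) = Y + n
q(r) = ½ - r/2 (q(r) = ½ - (r + r)/4 = ½ - r/2)
q(-41)*25 = (½ - ½*(-41))*25 = (½ + 41/2)*25 = 21*25 = 525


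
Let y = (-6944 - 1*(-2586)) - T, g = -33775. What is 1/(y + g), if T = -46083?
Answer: 1/7950 ≈ 0.00012579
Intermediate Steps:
y = 41725 (y = (-6944 - 1*(-2586)) - 1*(-46083) = (-6944 + 2586) + 46083 = -4358 + 46083 = 41725)
1/(y + g) = 1/(41725 - 33775) = 1/7950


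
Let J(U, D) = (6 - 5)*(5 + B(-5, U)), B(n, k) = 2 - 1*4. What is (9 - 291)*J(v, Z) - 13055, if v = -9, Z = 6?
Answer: -13901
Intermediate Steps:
B(n, k) = -2 (B(n, k) = 2 - 4 = -2)
J(U, D) = 3 (J(U, D) = (6 - 5)*(5 - 2) = 1*3 = 3)
(9 - 291)*J(v, Z) - 13055 = (9 - 291)*3 - 13055 = -282*3 - 13055 = -846 - 13055 = -13901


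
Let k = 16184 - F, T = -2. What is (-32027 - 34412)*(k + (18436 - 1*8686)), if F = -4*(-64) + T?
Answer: -1706153520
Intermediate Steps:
F = 254 (F = -4*(-64) - 2 = 256 - 2 = 254)
k = 15930 (k = 16184 - 1*254 = 16184 - 254 = 15930)
(-32027 - 34412)*(k + (18436 - 1*8686)) = (-32027 - 34412)*(15930 + (18436 - 1*8686)) = -66439*(15930 + (18436 - 8686)) = -66439*(15930 + 9750) = -66439*25680 = -1706153520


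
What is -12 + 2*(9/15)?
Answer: -54/5 ≈ -10.800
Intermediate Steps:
-12 + 2*(9/15) = -12 + 2*(9*(1/15)) = -12 + 2*(⅗) = -12 + 6/5 = -54/5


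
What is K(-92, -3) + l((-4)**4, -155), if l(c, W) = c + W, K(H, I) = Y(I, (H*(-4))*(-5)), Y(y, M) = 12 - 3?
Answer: 110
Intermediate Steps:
Y(y, M) = 9
K(H, I) = 9
l(c, W) = W + c
K(-92, -3) + l((-4)**4, -155) = 9 + (-155 + (-4)**4) = 9 + (-155 + 256) = 9 + 101 = 110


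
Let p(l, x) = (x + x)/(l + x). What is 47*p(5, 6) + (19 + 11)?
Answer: 894/11 ≈ 81.273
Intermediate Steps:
p(l, x) = 2*x/(l + x) (p(l, x) = (2*x)/(l + x) = 2*x/(l + x))
47*p(5, 6) + (19 + 11) = 47*(2*6/(5 + 6)) + (19 + 11) = 47*(2*6/11) + 30 = 47*(2*6*(1/11)) + 30 = 47*(12/11) + 30 = 564/11 + 30 = 894/11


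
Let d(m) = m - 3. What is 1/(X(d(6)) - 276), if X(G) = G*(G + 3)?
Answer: -1/258 ≈ -0.0038760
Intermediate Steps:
d(m) = -3 + m
X(G) = G*(3 + G)
1/(X(d(6)) - 276) = 1/((-3 + 6)*(3 + (-3 + 6)) - 276) = 1/(3*(3 + 3) - 276) = 1/(3*6 - 276) = 1/(18 - 276) = 1/(-258) = -1/258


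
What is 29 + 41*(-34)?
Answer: -1365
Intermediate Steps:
29 + 41*(-34) = 29 - 1394 = -1365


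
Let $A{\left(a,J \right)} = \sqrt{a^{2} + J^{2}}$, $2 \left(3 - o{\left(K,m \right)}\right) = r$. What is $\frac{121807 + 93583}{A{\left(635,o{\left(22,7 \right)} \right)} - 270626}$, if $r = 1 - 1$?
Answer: $- \frac{29145067070}{36619014321} - \frac{1400035 \sqrt{2386}}{36619014321} \approx -0.79777$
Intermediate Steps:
$r = 0$ ($r = 1 - 1 = 0$)
$o{\left(K,m \right)} = 3$ ($o{\left(K,m \right)} = 3 - 0 = 3 + 0 = 3$)
$A{\left(a,J \right)} = \sqrt{J^{2} + a^{2}}$
$\frac{121807 + 93583}{A{\left(635,o{\left(22,7 \right)} \right)} - 270626} = \frac{121807 + 93583}{\sqrt{3^{2} + 635^{2}} - 270626} = \frac{215390}{\sqrt{9 + 403225} - 270626} = \frac{215390}{\sqrt{403234} - 270626} = \frac{215390}{13 \sqrt{2386} - 270626} = \frac{215390}{-270626 + 13 \sqrt{2386}}$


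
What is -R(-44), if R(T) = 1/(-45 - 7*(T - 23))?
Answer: -1/424 ≈ -0.0023585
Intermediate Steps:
R(T) = 1/(116 - 7*T) (R(T) = 1/(-45 - 7*(-23 + T)) = 1/(-45 + (161 - 7*T)) = 1/(116 - 7*T))
-R(-44) = -(-1)/(-116 + 7*(-44)) = -(-1)/(-116 - 308) = -(-1)/(-424) = -(-1)*(-1)/424 = -1*1/424 = -1/424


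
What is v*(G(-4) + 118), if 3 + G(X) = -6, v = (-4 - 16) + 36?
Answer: 1744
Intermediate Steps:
v = 16 (v = -20 + 36 = 16)
G(X) = -9 (G(X) = -3 - 6 = -9)
v*(G(-4) + 118) = 16*(-9 + 118) = 16*109 = 1744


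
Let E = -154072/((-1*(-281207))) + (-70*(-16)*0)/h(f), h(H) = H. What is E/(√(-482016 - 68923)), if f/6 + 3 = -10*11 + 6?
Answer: 154072*I*√550939/154927903373 ≈ 0.00073815*I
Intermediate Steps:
f = -642 (f = -18 + 6*(-10*11 + 6) = -18 + 6*(-110 + 6) = -18 + 6*(-104) = -18 - 624 = -642)
E = -154072/281207 (E = -154072/((-1*(-281207))) + (-70*(-16)*0)/(-642) = -154072/281207 + (1120*0)*(-1/642) = -154072*1/281207 + 0*(-1/642) = -154072/281207 + 0 = -154072/281207 ≈ -0.54790)
E/(√(-482016 - 68923)) = -154072/(281207*√(-482016 - 68923)) = -154072*(-I*√550939/550939)/281207 = -(-154072)*I*√550939/154927903373 = 154072*I*√550939/154927903373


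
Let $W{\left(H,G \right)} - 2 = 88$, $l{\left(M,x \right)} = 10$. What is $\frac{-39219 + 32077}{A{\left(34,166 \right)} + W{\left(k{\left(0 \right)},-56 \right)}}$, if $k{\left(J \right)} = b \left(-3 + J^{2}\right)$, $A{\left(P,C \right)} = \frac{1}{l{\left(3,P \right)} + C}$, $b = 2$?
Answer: $- \frac{1256992}{15841} \approx -79.351$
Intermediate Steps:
$A{\left(P,C \right)} = \frac{1}{10 + C}$
$k{\left(J \right)} = -6 + 2 J^{2}$ ($k{\left(J \right)} = 2 \left(-3 + J^{2}\right) = -6 + 2 J^{2}$)
$W{\left(H,G \right)} = 90$ ($W{\left(H,G \right)} = 2 + 88 = 90$)
$\frac{-39219 + 32077}{A{\left(34,166 \right)} + W{\left(k{\left(0 \right)},-56 \right)}} = \frac{-39219 + 32077}{\frac{1}{10 + 166} + 90} = - \frac{7142}{\frac{1}{176} + 90} = - \frac{7142}{\frac{15841}{176}} = \left(-7142\right) \frac{176}{15841} = - \frac{1256992}{15841}$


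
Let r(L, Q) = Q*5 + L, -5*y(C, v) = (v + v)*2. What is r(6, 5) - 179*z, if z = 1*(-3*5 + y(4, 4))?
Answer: 16444/5 ≈ 3288.8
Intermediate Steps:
y(C, v) = -4*v/5 (y(C, v) = -(v + v)*2/5 = -2*v*2/5 = -4*v/5)
r(L, Q) = L + 5*Q (r(L, Q) = 5*Q + L = L + 5*Q)
z = -91/5 (z = 1*(-3*5 - ⅘*4) = 1*(-15 - 16/5) = 1*(-91/5) = -91/5 ≈ -18.200)
r(6, 5) - 179*z = (6 + 5*5) - 179*(-91/5) = (6 + 25) + 16289/5 = 31 + 16289/5 = 16444/5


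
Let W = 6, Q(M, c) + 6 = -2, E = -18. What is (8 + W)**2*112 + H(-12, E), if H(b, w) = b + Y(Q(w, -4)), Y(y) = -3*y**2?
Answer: 21748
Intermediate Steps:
Q(M, c) = -8 (Q(M, c) = -6 - 2 = -8)
H(b, w) = -192 + b (H(b, w) = b - 3*(-8)**2 = b - 3*64 = b - 192 = -192 + b)
(8 + W)**2*112 + H(-12, E) = (8 + 6)**2*112 + (-192 - 12) = 14**2*112 - 204 = 196*112 - 204 = 21952 - 204 = 21748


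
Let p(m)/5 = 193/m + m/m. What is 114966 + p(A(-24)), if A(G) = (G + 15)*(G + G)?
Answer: 49668437/432 ≈ 1.1497e+5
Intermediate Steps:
A(G) = 2*G*(15 + G) (A(G) = (15 + G)*(2*G) = 2*G*(15 + G))
p(m) = 5 + 965/m (p(m) = 5*(193/m + m/m) = 5*(193/m + 1) = 5*(1 + 193/m) = 5 + 965/m)
114966 + p(A(-24)) = 114966 + (5 + 965/((2*(-24)*(15 - 24)))) = 114966 + (5 + 965/((2*(-24)*(-9)))) = 114966 + (5 + 965/432) = 114966 + 3125/432 = 49668437/432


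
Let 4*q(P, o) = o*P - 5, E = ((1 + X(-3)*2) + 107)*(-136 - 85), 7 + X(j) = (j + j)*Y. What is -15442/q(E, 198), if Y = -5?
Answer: 61768/6738737 ≈ 0.0091661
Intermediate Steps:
X(j) = -7 - 10*j (X(j) = -7 + (j + j)*(-5) = -7 + (2*j)*(-5) = -7 - 10*j)
E = -34034 (E = ((1 + (-7 - 10*(-3))*2) + 107)*(-136 - 85) = ((1 + (-7 + 30)*2) + 107)*(-221) = ((1 + 23*2) + 107)*(-221) = ((1 + 46) + 107)*(-221) = (47 + 107)*(-221) = 154*(-221) = -34034)
q(P, o) = -5/4 + P*o/4 (q(P, o) = (o*P - 5)/4 = (P*o - 5)/4 = (-5 + P*o)/4 = -5/4 + P*o/4)
-15442/q(E, 198) = -15442/(-5/4 + (¼)*(-34034)*198) = -15442/(-5/4 - 1684683) = -15442/(-6738737/4) = -15442*(-4/6738737) = 61768/6738737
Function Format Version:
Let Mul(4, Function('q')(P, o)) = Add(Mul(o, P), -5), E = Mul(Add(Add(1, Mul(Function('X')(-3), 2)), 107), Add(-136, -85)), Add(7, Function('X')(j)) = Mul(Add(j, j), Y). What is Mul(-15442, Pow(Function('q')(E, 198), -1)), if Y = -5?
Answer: Rational(61768, 6738737) ≈ 0.0091661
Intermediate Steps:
Function('X')(j) = Add(-7, Mul(-10, j)) (Function('X')(j) = Add(-7, Mul(Add(j, j), -5)) = Add(-7, Mul(Mul(2, j), -5)) = Add(-7, Mul(-10, j)))
E = -34034 (E = Mul(Add(Add(1, Mul(Add(-7, Mul(-10, -3)), 2)), 107), Add(-136, -85)) = Mul(Add(Add(1, Mul(Add(-7, 30), 2)), 107), -221) = Mul(Add(Add(1, Mul(23, 2)), 107), -221) = Mul(Add(Add(1, 46), 107), -221) = Mul(Add(47, 107), -221) = Mul(154, -221) = -34034)
Function('q')(P, o) = Add(Rational(-5, 4), Mul(Rational(1, 4), P, o)) (Function('q')(P, o) = Mul(Rational(1, 4), Add(Mul(o, P), -5)) = Mul(Rational(1, 4), Add(Mul(P, o), -5)) = Mul(Rational(1, 4), Add(-5, Mul(P, o))) = Add(Rational(-5, 4), Mul(Rational(1, 4), P, o)))
Mul(-15442, Pow(Function('q')(E, 198), -1)) = Mul(-15442, Pow(Add(Rational(-5, 4), Mul(Rational(1, 4), -34034, 198)), -1)) = Mul(-15442, Pow(Add(Rational(-5, 4), -1684683), -1)) = Mul(-15442, Pow(Rational(-6738737, 4), -1)) = Mul(-15442, Rational(-4, 6738737)) = Rational(61768, 6738737)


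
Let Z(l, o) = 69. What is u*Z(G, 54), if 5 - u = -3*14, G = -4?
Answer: 3243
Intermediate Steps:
u = 47 (u = 5 - (-3)*14 = 5 - 1*(-42) = 5 + 42 = 47)
u*Z(G, 54) = 47*69 = 3243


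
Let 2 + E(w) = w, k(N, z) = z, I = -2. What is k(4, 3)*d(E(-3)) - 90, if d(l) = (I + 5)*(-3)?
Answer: -117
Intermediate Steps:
E(w) = -2 + w
d(l) = -9 (d(l) = (-2 + 5)*(-3) = 3*(-3) = -9)
k(4, 3)*d(E(-3)) - 90 = 3*(-9) - 90 = -27 - 90 = -117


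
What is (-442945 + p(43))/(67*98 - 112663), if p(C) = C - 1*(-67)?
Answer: 442835/106097 ≈ 4.1739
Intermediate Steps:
p(C) = 67 + C (p(C) = C + 67 = 67 + C)
(-442945 + p(43))/(67*98 - 112663) = (-442945 + (67 + 43))/(67*98 - 112663) = (-442945 + 110)/(6566 - 112663) = -442835/(-106097) = -442835*(-1/106097) = 442835/106097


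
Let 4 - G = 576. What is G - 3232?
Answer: -3804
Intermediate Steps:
G = -572 (G = 4 - 1*576 = 4 - 576 = -572)
G - 3232 = -572 - 3232 = -3804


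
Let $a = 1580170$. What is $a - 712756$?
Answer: $867414$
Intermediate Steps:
$a - 712756 = 1580170 - 712756 = 867414$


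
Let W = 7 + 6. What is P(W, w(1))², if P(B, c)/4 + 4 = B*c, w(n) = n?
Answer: 1296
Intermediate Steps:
W = 13
P(B, c) = -16 + 4*B*c (P(B, c) = -16 + 4*(B*c) = -16 + 4*B*c)
P(W, w(1))² = (-16 + 4*13*1)² = (-16 + 52)² = 36² = 1296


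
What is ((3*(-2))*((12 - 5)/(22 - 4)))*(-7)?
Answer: 49/3 ≈ 16.333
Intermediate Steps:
((3*(-2))*((12 - 5)/(22 - 4)))*(-7) = -42/18*(-7) = -6*7/18*(-7) = -7/3*(-7) = 49/3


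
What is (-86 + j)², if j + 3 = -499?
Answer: 345744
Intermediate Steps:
j = -502 (j = -3 - 499 = -502)
(-86 + j)² = (-86 - 502)² = (-588)² = 345744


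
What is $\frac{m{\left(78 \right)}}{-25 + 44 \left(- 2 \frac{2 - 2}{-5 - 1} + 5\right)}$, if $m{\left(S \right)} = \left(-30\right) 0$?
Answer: $0$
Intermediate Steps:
$m{\left(S \right)} = 0$
$\frac{m{\left(78 \right)}}{-25 + 44 \left(- 2 \frac{2 - 2}{-5 - 1} + 5\right)} = \frac{0}{-25 + 44 \left(- 2 \frac{2 - 2}{-5 - 1} + 5\right)} = \frac{0}{-25 + 44 \left(- 2 \frac{0}{-6} + 5\right)} = \frac{0}{-25 + 44 \left(- 2 \cdot 0 \left(- \frac{1}{6}\right) + 5\right)} = \frac{0}{-25 + 44 \left(\left(-2\right) 0 + 5\right)} = \frac{0}{-25 + 44 \left(0 + 5\right)} = \frac{0}{-25 + 44 \cdot 5} = \frac{0}{-25 + 220} = \frac{0}{195} = 0 \cdot \frac{1}{195} = 0$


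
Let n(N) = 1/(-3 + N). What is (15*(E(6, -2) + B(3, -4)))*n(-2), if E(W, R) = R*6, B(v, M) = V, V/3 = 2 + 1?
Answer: 9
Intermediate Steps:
V = 9 (V = 3*(2 + 1) = 3*3 = 9)
B(v, M) = 9
E(W, R) = 6*R
(15*(E(6, -2) + B(3, -4)))*n(-2) = (15*(6*(-2) + 9))/(-3 - 2) = (15*(-12 + 9))/(-5) = (15*(-3))*(-1/5) = -45*(-1/5) = 9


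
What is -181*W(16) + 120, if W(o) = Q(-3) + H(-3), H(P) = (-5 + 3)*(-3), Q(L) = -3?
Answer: -423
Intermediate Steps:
H(P) = 6 (H(P) = -2*(-3) = 6)
W(o) = 3 (W(o) = -3 + 6 = 3)
-181*W(16) + 120 = -181*3 + 120 = -543 + 120 = -423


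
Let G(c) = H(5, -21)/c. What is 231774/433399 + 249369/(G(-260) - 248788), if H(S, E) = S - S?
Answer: -50413685319/107824470412 ≈ -0.46755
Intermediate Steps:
H(S, E) = 0
G(c) = 0 (G(c) = 0/c = 0)
231774/433399 + 249369/(G(-260) - 248788) = 231774/433399 + 249369/(0 - 248788) = 231774*(1/433399) + 249369/(-248788) = 231774/433399 + 249369*(-1/248788) = 231774/433399 - 249369/248788 = -50413685319/107824470412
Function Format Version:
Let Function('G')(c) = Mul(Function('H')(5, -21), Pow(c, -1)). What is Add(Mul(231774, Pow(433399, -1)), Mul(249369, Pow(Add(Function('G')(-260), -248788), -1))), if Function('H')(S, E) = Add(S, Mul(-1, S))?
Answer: Rational(-50413685319, 107824470412) ≈ -0.46755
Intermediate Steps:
Function('H')(S, E) = 0
Function('G')(c) = 0 (Function('G')(c) = Mul(0, Pow(c, -1)) = 0)
Add(Mul(231774, Pow(433399, -1)), Mul(249369, Pow(Add(Function('G')(-260), -248788), -1))) = Add(Mul(231774, Pow(433399, -1)), Mul(249369, Pow(Add(0, -248788), -1))) = Add(Mul(231774, Rational(1, 433399)), Mul(249369, Pow(-248788, -1))) = Add(Rational(231774, 433399), Mul(249369, Rational(-1, 248788))) = Add(Rational(231774, 433399), Rational(-249369, 248788)) = Rational(-50413685319, 107824470412)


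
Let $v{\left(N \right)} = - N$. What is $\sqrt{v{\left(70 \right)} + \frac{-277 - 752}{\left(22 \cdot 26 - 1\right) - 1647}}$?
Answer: $\frac{i \sqrt{19984279}}{538} \approx 8.3092 i$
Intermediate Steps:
$\sqrt{v{\left(70 \right)} + \frac{-277 - 752}{\left(22 \cdot 26 - 1\right) - 1647}} = \sqrt{\left(-1\right) 70 + \frac{-277 - 752}{\left(22 \cdot 26 - 1\right) - 1647}} = \sqrt{-70 - \frac{1029}{\left(572 - 1\right) - 1647}} = \sqrt{-70 - \frac{1029}{571 - 1647}} = \sqrt{-70 - \frac{1029}{-1076}} = \sqrt{-70 - - \frac{1029}{1076}} = \sqrt{-70 + \frac{1029}{1076}} = \sqrt{- \frac{74291}{1076}} = \frac{i \sqrt{19984279}}{538}$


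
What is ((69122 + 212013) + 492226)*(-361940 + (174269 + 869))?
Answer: -144465381522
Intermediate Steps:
((69122 + 212013) + 492226)*(-361940 + (174269 + 869)) = (281135 + 492226)*(-361940 + 175138) = 773361*(-186802) = -144465381522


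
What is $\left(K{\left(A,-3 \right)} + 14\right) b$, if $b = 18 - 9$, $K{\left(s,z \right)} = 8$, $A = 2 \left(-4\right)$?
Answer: $198$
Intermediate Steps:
$A = -8$
$b = 9$ ($b = 18 - 9 = 9$)
$\left(K{\left(A,-3 \right)} + 14\right) b = \left(8 + 14\right) 9 = 22 \cdot 9 = 198$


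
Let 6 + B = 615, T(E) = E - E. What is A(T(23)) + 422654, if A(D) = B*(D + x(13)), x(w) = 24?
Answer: 437270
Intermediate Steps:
T(E) = 0
B = 609 (B = -6 + 615 = 609)
A(D) = 14616 + 609*D (A(D) = 609*(D + 24) = 609*(24 + D) = 14616 + 609*D)
A(T(23)) + 422654 = (14616 + 609*0) + 422654 = (14616 + 0) + 422654 = 14616 + 422654 = 437270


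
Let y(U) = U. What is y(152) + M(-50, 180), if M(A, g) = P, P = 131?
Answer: 283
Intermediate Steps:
M(A, g) = 131
y(152) + M(-50, 180) = 152 + 131 = 283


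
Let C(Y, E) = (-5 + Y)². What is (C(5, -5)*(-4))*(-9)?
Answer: 0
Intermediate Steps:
(C(5, -5)*(-4))*(-9) = ((-5 + 5)²*(-4))*(-9) = (0²*(-4))*(-9) = (0*(-4))*(-9) = 0*(-9) = 0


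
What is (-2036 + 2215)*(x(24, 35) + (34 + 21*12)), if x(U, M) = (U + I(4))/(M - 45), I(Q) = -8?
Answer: 254538/5 ≈ 50908.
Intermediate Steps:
x(U, M) = (-8 + U)/(-45 + M) (x(U, M) = (U - 8)/(M - 45) = (-8 + U)/(-45 + M))
(-2036 + 2215)*(x(24, 35) + (34 + 21*12)) = (-2036 + 2215)*((-8 + 24)/(-45 + 35) + (34 + 21*12)) = 179*(16/(-10) + (34 + 252)) = 179*(-⅒*16 + 286) = 179*(-8/5 + 286) = 179*(1422/5) = 254538/5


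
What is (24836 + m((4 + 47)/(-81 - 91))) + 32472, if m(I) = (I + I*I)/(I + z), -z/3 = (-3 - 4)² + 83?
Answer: 223960353753/3908012 ≈ 57308.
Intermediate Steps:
z = -396 (z = -3*((-3 - 4)² + 83) = -3*((-7)² + 83) = -3*(49 + 83) = -3*132 = -396)
m(I) = (I + I²)/(-396 + I) (m(I) = (I + I*I)/(I - 396) = (I + I²)/(-396 + I))
(24836 + m((4 + 47)/(-81 - 91))) + 32472 = (24836 + ((4 + 47)/(-81 - 91))*(1 + (4 + 47)/(-81 - 91))/(-396 + (4 + 47)/(-81 - 91))) + 32472 = (24836 + (51/(-172))*(1 + 51/(-172))/(-396 + 51/(-172))) + 32472 = (24836 + (51*(-1/172))*(1 + 51*(-1/172))/(-396 + 51*(-1/172))) + 32472 = (24836 - 51*(1 - 51/172)/(172*(-396 - 51/172))) + 32472 = (24836 - 51/172*121/172/(-68163/172)) + 32472 = (24836 - 51/172*(-172/68163)*121/172) + 32472 = (24836 + 2057/3908012) + 32472 = 97059388089/3908012 + 32472 = 223960353753/3908012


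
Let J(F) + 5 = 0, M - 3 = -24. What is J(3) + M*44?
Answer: -929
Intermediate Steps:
M = -21 (M = 3 - 24 = -21)
J(F) = -5 (J(F) = -5 + 0 = -5)
J(3) + M*44 = -5 - 21*44 = -5 - 924 = -929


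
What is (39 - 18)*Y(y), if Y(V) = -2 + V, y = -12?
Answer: -294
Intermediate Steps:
(39 - 18)*Y(y) = (39 - 18)*(-2 - 12) = 21*(-14) = -294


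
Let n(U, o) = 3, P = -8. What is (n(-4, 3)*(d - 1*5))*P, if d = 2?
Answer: 72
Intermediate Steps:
(n(-4, 3)*(d - 1*5))*P = (3*(2 - 1*5))*(-8) = (3*(2 - 5))*(-8) = (3*(-3))*(-8) = -9*(-8) = 72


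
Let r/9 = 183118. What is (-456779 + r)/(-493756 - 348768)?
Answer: -1191283/842524 ≈ -1.4139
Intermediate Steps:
r = 1648062 (r = 9*183118 = 1648062)
(-456779 + r)/(-493756 - 348768) = (-456779 + 1648062)/(-493756 - 348768) = 1191283/(-842524) = 1191283*(-1/842524) = -1191283/842524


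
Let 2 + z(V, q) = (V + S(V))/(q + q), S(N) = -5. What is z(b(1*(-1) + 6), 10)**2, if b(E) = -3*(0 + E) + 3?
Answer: 3249/400 ≈ 8.1225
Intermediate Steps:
b(E) = 3 - 3*E (b(E) = -3*E + 3 = 3 - 3*E)
z(V, q) = -2 + (-5 + V)/(2*q) (z(V, q) = -2 + (V - 5)/(q + q) = -2 + (-5 + V)/((2*q)) = -2 + (-5 + V)*(1/(2*q)) = -2 + (-5 + V)/(2*q))
z(b(1*(-1) + 6), 10)**2 = ((1/2)*(-5 + (3 - 3*(1*(-1) + 6)) - 4*10)/10)**2 = ((1/2)*(1/10)*(-5 + (3 - 3*(-1 + 6)) - 40))**2 = ((1/2)*(1/10)*(-5 + (3 - 3*5) - 40))**2 = ((1/2)*(1/10)*(-5 + (3 - 15) - 40))**2 = ((1/2)*(1/10)*(-5 - 12 - 40))**2 = ((1/2)*(1/10)*(-57))**2 = (-57/20)**2 = 3249/400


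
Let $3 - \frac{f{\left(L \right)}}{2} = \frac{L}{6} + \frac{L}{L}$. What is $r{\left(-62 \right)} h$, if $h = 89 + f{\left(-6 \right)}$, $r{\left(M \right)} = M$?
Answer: $-5890$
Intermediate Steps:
$f{\left(L \right)} = 4 - \frac{L}{3}$ ($f{\left(L \right)} = 6 - 2 \left(\frac{L}{6} + \frac{L}{L}\right) = 6 - 2 \left(L \frac{1}{6} + 1\right) = 6 - 2 \left(\frac{L}{6} + 1\right) = 6 - 2 \left(1 + \frac{L}{6}\right) = 6 - \left(2 + \frac{L}{3}\right) = 4 - \frac{L}{3}$)
$h = 95$ ($h = 89 + \left(4 - -2\right) = 89 + \left(4 + 2\right) = 89 + 6 = 95$)
$r{\left(-62 \right)} h = \left(-62\right) 95 = -5890$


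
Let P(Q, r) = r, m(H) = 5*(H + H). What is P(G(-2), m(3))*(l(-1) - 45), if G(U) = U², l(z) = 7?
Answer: -1140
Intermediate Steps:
m(H) = 10*H (m(H) = 5*(2*H) = 10*H)
P(G(-2), m(3))*(l(-1) - 45) = (10*3)*(7 - 45) = 30*(-38) = -1140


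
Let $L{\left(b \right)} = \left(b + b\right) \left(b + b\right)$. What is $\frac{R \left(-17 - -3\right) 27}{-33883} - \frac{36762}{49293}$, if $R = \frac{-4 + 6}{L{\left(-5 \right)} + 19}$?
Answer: $- \frac{7056664246}{9464436741} \approx -0.7456$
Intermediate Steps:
$L{\left(b \right)} = 4 b^{2}$ ($L{\left(b \right)} = 2 b 2 b = 4 b^{2}$)
$R = \frac{2}{119}$ ($R = \frac{-4 + 6}{4 \left(-5\right)^{2} + 19} = \frac{2}{4 \cdot 25 + 19} = \frac{2}{100 + 19} = \frac{2}{119} \approx 0.016807$)
$\frac{R \left(-17 - -3\right) 27}{-33883} - \frac{36762}{49293} = \frac{\frac{2 \left(-17 - -3\right)}{119} \cdot 27}{-33883} - \frac{36762}{49293} = \frac{2 \left(-17 + 3\right)}{119} \cdot 27 \left(- \frac{1}{33883}\right) - \frac{12254}{16431} = \frac{2}{119} \left(-14\right) 27 \left(- \frac{1}{33883}\right) - \frac{12254}{16431} = \left(- \frac{4}{17}\right) 27 \left(- \frac{1}{33883}\right) - \frac{12254}{16431} = \left(- \frac{108}{17}\right) \left(- \frac{1}{33883}\right) - \frac{12254}{16431} = \frac{108}{576011} - \frac{12254}{16431} = - \frac{7056664246}{9464436741}$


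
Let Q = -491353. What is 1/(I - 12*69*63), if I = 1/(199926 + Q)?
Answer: -291427/15201998029 ≈ -1.9170e-5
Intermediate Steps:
I = -1/291427 (I = 1/(199926 - 491353) = 1/(-291427) = -1/291427 ≈ -3.4314e-6)
1/(I - 12*69*63) = 1/(-1/291427 - 12*69*63) = 1/(-1/291427 - 828*63) = 1/(-1/291427 - 52164) = 1/(-15201998029/291427) = -291427/15201998029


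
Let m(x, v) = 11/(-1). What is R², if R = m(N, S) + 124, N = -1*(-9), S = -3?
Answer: 12769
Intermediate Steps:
N = 9
m(x, v) = -11 (m(x, v) = 11*(-1) = -11)
R = 113 (R = -11 + 124 = 113)
R² = 113² = 12769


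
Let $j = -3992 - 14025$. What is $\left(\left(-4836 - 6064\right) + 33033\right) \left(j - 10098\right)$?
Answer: $-622269295$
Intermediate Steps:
$j = -18017$ ($j = -3992 - 14025 = -18017$)
$\left(\left(-4836 - 6064\right) + 33033\right) \left(j - 10098\right) = \left(\left(-4836 - 6064\right) + 33033\right) \left(-18017 - 10098\right) = \left(-10900 + 33033\right) \left(-28115\right) = 22133 \left(-28115\right) = -622269295$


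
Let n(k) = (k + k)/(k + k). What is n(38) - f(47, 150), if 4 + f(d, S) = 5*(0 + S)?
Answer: -745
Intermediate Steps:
f(d, S) = -4 + 5*S (f(d, S) = -4 + 5*(0 + S) = -4 + 5*S)
n(k) = 1 (n(k) = (2*k)/((2*k)) = (2*k)*(1/(2*k)) = 1)
n(38) - f(47, 150) = 1 - (-4 + 5*150) = 1 - (-4 + 750) = 1 - 1*746 = 1 - 746 = -745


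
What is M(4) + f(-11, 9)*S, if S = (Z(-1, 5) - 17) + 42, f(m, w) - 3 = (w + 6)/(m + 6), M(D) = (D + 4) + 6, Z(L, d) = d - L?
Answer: 14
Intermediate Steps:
M(D) = 10 + D (M(D) = (4 + D) + 6 = 10 + D)
f(m, w) = 3 + (6 + w)/(6 + m) (f(m, w) = 3 + (w + 6)/(m + 6) = 3 + (6 + w)/(6 + m))
S = 31 (S = ((5 - 1*(-1)) - 17) + 42 = ((5 + 1) - 17) + 42 = (6 - 17) + 42 = -11 + 42 = 31)
M(4) + f(-11, 9)*S = (10 + 4) + ((24 + 9 + 3*(-11))/(6 - 11))*31 = 14 + ((24 + 9 - 33)/(-5))*31 = 14 - ⅕*0*31 = 14 + 0*31 = 14 + 0 = 14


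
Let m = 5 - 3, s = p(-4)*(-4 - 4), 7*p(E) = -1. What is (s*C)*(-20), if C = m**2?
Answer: -640/7 ≈ -91.429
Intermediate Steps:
p(E) = -1/7 (p(E) = (1/7)*(-1) = -1/7)
s = 8/7 (s = -(-4 - 4)/7 = -1/7*(-8) = 8/7 ≈ 1.1429)
m = 2
C = 4 (C = 2**2 = 4)
(s*C)*(-20) = ((8/7)*4)*(-20) = (32/7)*(-20) = -640/7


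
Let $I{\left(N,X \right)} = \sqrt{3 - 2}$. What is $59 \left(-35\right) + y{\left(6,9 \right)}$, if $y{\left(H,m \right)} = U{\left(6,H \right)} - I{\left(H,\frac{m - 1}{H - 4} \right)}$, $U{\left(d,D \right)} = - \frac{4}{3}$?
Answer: $- \frac{6202}{3} \approx -2067.3$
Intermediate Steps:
$I{\left(N,X \right)} = 1$ ($I{\left(N,X \right)} = \sqrt{1} = 1$)
$U{\left(d,D \right)} = - \frac{4}{3}$ ($U{\left(d,D \right)} = \left(-4\right) \frac{1}{3} = - \frac{4}{3}$)
$y{\left(H,m \right)} = - \frac{7}{3}$ ($y{\left(H,m \right)} = - \frac{4}{3} - 1 = - \frac{7}{3}$)
$59 \left(-35\right) + y{\left(6,9 \right)} = 59 \left(-35\right) - \frac{7}{3} = -2065 - \frac{7}{3} = - \frac{6202}{3}$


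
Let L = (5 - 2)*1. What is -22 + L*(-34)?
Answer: -124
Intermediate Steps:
L = 3 (L = 3*1 = 3)
-22 + L*(-34) = -22 + 3*(-34) = -22 - 102 = -124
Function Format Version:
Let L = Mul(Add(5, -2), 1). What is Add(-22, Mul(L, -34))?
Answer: -124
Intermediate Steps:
L = 3 (L = Mul(3, 1) = 3)
Add(-22, Mul(L, -34)) = Add(-22, Mul(3, -34)) = Add(-22, -102) = -124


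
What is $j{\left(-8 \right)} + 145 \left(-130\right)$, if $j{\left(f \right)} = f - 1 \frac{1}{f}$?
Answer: $- \frac{150863}{8} \approx -18858.0$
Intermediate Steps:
$j{\left(f \right)} = f - \frac{1}{f}$
$j{\left(-8 \right)} + 145 \left(-130\right) = \left(-8 - \frac{1}{-8}\right) + 145 \left(-130\right) = \left(-8 - - \frac{1}{8}\right) - 18850 = \left(-8 + \frac{1}{8}\right) - 18850 = - \frac{63}{8} - 18850 = - \frac{150863}{8}$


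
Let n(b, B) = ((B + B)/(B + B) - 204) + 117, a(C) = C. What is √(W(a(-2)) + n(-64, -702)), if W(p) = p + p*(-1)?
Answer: I*√86 ≈ 9.2736*I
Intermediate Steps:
W(p) = 0 (W(p) = p - p = 0)
n(b, B) = -86 (n(b, B) = ((2*B)/((2*B)) - 204) + 117 = ((2*B)*(1/(2*B)) - 204) + 117 = (1 - 204) + 117 = -203 + 117 = -86)
√(W(a(-2)) + n(-64, -702)) = √(0 - 86) = √(-86) = I*√86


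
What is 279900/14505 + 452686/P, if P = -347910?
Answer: 3027126619/168214485 ≈ 17.996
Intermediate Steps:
279900/14505 + 452686/P = 279900/14505 + 452686/(-347910) = 279900*(1/14505) + 452686*(-1/347910) = 18660/967 - 226343/173955 = 3027126619/168214485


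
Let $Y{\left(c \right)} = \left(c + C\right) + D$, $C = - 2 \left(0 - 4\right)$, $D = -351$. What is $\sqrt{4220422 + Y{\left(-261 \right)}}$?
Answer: $\sqrt{4219818} \approx 2054.2$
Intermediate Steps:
$C = 8$ ($C = \left(-2\right) \left(-4\right) = 8$)
$Y{\left(c \right)} = -343 + c$ ($Y{\left(c \right)} = \left(c + 8\right) - 351 = \left(8 + c\right) - 351 = -343 + c$)
$\sqrt{4220422 + Y{\left(-261 \right)}} = \sqrt{4220422 - 604} = \sqrt{4219818}$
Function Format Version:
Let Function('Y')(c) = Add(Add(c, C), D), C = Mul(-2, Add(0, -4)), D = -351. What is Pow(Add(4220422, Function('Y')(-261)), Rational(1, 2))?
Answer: Pow(4219818, Rational(1, 2)) ≈ 2054.2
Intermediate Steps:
C = 8 (C = Mul(-2, -4) = 8)
Function('Y')(c) = Add(-343, c) (Function('Y')(c) = Add(Add(c, 8), -351) = Add(Add(8, c), -351) = Add(-343, c))
Pow(Add(4220422, Function('Y')(-261)), Rational(1, 2)) = Pow(Add(4220422, Add(-343, -261)), Rational(1, 2)) = Pow(Add(4220422, -604), Rational(1, 2)) = Pow(4219818, Rational(1, 2))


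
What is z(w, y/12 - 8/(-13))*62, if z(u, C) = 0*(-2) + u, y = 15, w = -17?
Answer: -1054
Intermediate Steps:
z(u, C) = u (z(u, C) = 0 + u = u)
z(w, y/12 - 8/(-13))*62 = -17*62 = -1054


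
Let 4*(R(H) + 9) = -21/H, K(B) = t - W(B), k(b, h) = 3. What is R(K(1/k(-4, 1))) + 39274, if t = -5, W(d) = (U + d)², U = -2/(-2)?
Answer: 9580849/244 ≈ 39266.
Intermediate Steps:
U = 1 (U = -2*(-½) = 1)
W(d) = (1 + d)²
K(B) = -5 - (1 + B)²
R(H) = -9 - 21/(4*H) (R(H) = -9 + (-21/H)/4 = -9 - 21/(4*H))
R(K(1/k(-4, 1))) + 39274 = (-9 - 21/(4*(-5 - (1 + 1/3)²))) + 39274 = (-9 - 21/(4*(-5 - (1 + ⅓)²))) + 39274 = (-9 - 21/(4*(-5 - (4/3)²))) + 39274 = (-9 - 21/(4*(-5 - 1*16/9))) + 39274 = (-9 - 21/(4*(-5 - 16/9))) + 39274 = (-9 - 21/(4*(-61/9))) + 39274 = (-9 - 21/4*(-9/61)) + 39274 = (-9 + 189/244) + 39274 = -2007/244 + 39274 = 9580849/244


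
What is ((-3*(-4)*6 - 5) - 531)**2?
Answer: 215296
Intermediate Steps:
((-3*(-4)*6 - 5) - 531)**2 = ((12*6 - 5) - 531)**2 = ((72 - 5) - 531)**2 = (67 - 531)**2 = (-464)**2 = 215296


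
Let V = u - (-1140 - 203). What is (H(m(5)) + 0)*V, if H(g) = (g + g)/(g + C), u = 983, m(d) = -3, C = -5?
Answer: 3489/2 ≈ 1744.5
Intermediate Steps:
H(g) = 2*g/(-5 + g) (H(g) = (g + g)/(g - 5) = (2*g)/(-5 + g) = 2*g/(-5 + g))
V = 2326 (V = 983 - (-1140 - 203) = 983 - 1*(-1343) = 983 + 1343 = 2326)
(H(m(5)) + 0)*V = (2*(-3)/(-5 - 3) + 0)*2326 = (2*(-3)/(-8) + 0)*2326 = (2*(-3)*(-⅛) + 0)*2326 = (¾ + 0)*2326 = (¾)*2326 = 3489/2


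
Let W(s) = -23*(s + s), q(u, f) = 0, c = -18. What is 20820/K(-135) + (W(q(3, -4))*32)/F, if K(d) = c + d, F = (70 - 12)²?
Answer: -6940/51 ≈ -136.08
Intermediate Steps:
W(s) = -46*s
F = 3364 (F = 58² = 3364)
K(d) = -18 + d
20820/K(-135) + (W(q(3, -4))*32)/F = 20820/(-18 - 135) + (-46*0*32)/3364 = 20820/(-153) + (0*32)*(1/3364) = 20820*(-1/153) + 0*(1/3364) = -6940/51 + 0 = -6940/51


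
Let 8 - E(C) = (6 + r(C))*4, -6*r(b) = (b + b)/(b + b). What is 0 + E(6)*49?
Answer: -2254/3 ≈ -751.33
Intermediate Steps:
r(b) = -⅙ (r(b) = -(b + b)/(6*(b + b)) = -2*b/(6*(2*b)) = -2*b*1/(2*b)/6 = -⅙*1 = -⅙)
E(C) = -46/3 (E(C) = 8 - (6 - ⅙)*4 = 8 - 35*4/6 = 8 - 1*70/3 = 8 - 70/3 = -46/3)
0 + E(6)*49 = 0 - 46/3*49 = 0 - 2254/3 = -2254/3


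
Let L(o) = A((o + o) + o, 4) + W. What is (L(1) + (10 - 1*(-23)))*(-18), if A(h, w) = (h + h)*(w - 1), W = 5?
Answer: -1008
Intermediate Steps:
A(h, w) = 2*h*(-1 + w) (A(h, w) = (2*h)*(-1 + w) = 2*h*(-1 + w))
L(o) = 5 + 18*o (L(o) = 2*((o + o) + o)*(-1 + 4) + 5 = 2*(2*o + o)*3 + 5 = 2*(3*o)*3 + 5 = 18*o + 5 = 5 + 18*o)
(L(1) + (10 - 1*(-23)))*(-18) = ((5 + 18*1) + (10 - 1*(-23)))*(-18) = ((5 + 18) + (10 + 23))*(-18) = (23 + 33)*(-18) = 56*(-18) = -1008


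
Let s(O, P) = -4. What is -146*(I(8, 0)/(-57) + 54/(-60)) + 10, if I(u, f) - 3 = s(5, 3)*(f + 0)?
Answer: 14163/95 ≈ 149.08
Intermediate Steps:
I(u, f) = 3 - 4*f (I(u, f) = 3 - 4*(f + 0) = 3 - 4*f)
-146*(I(8, 0)/(-57) + 54/(-60)) + 10 = -146*((3 - 4*0)/(-57) + 54/(-60)) + 10 = -146*((3 + 0)*(-1/57) + 54*(-1/60)) + 10 = -146*(3*(-1/57) - 9/10) + 10 = -146*(-1/19 - 9/10) + 10 = -146*(-181/190) + 10 = 13213/95 + 10 = 14163/95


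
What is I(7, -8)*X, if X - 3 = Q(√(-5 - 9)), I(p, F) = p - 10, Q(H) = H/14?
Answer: -9 - 3*I*√14/14 ≈ -9.0 - 0.80178*I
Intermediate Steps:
Q(H) = H/14 (Q(H) = H*(1/14) = H/14)
I(p, F) = -10 + p
X = 3 + I*√14/14 (X = 3 + √(-5 - 9)/14 = 3 + √(-14)/14 = 3 + (I*√14)/14 = 3 + I*√14/14 ≈ 3.0 + 0.26726*I)
I(7, -8)*X = (-10 + 7)*(3 + I*√14/14) = -3*(3 + I*√14/14) = -9 - 3*I*√14/14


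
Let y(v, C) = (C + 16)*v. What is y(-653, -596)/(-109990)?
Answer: -37874/10999 ≈ -3.4434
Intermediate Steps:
y(v, C) = v*(16 + C) (y(v, C) = (16 + C)*v = v*(16 + C))
y(-653, -596)/(-109990) = -653*(16 - 596)/(-109990) = -653*(-580)*(-1/109990) = 378740*(-1/109990) = -37874/10999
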